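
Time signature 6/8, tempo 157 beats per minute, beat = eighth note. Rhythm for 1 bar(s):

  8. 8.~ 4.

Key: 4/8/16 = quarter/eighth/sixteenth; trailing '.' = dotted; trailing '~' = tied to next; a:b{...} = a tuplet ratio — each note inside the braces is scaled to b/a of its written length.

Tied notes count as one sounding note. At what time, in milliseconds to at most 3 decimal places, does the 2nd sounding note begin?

note 2 onset = 3/2b = 573.248ms

1. 0.0ms @ 0 + 573.248ms (3/2)
2. 573.248ms @ 3/2 + 1719.745ms (9/2)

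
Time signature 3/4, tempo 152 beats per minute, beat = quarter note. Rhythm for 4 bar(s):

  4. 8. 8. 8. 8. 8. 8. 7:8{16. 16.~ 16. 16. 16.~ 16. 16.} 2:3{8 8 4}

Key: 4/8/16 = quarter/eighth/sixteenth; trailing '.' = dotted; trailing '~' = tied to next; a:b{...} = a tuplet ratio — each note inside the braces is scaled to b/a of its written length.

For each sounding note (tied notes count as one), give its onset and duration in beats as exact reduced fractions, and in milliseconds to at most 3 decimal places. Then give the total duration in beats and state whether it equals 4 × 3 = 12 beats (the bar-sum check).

1) 0.0ms=0b +592.105ms=3/2b
2) 592.105ms=3/2b +296.053ms=3/4b
3) 888.158ms=9/4b +296.053ms=3/4b
4) 1184.211ms=3b +296.053ms=3/4b
5) 1480.263ms=15/4b +296.053ms=3/4b
6) 1776.316ms=9/2b +296.053ms=3/4b
7) 2072.368ms=21/4b +296.053ms=3/4b
8) 2368.421ms=6b +169.173ms=3/7b
9) 2537.594ms=45/7b +338.346ms=6/7b
10) 2875.94ms=51/7b +169.173ms=3/7b
11) 3045.113ms=54/7b +338.346ms=6/7b
12) 3383.459ms=60/7b +169.173ms=3/7b
13) 3552.632ms=9b +296.053ms=3/4b
14) 3848.684ms=39/4b +296.053ms=3/4b
15) 4144.737ms=21/2b +592.105ms=3/2b
Σ=12b of 12 (152bpm 3/4) — PASS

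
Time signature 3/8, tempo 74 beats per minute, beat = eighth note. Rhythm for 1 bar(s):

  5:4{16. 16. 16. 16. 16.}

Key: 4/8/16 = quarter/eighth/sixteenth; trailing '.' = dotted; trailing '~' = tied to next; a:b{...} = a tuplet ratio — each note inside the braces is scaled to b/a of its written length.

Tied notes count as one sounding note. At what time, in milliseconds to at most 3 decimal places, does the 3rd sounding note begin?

note 3 onset = 6/5b = 972.973ms

1. 0.0ms @ 0 + 486.486ms (3/5)
2. 486.486ms @ 3/5 + 486.486ms (3/5)
3. 972.973ms @ 6/5 + 486.486ms (3/5)
4. 1459.459ms @ 9/5 + 486.486ms (3/5)
5. 1945.946ms @ 12/5 + 486.486ms (3/5)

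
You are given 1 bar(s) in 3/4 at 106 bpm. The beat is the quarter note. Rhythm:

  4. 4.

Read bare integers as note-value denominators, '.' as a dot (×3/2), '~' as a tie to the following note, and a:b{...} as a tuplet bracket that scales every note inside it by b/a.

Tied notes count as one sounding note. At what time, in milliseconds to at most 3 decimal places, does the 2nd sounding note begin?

1. 0.0ms @ 0 + 849.057ms (3/2)
2. 849.057ms @ 3/2 + 849.057ms (3/2)

note 2 onset = 3/2b = 849.057ms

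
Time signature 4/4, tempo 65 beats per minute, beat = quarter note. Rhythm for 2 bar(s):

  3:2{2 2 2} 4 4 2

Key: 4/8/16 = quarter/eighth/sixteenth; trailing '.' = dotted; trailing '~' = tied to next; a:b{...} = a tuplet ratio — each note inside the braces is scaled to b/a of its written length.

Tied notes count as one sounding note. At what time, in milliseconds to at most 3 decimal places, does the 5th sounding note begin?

1. 0.0ms @ 0 + 1230.769ms (4/3)
2. 1230.769ms @ 4/3 + 1230.769ms (4/3)
3. 2461.538ms @ 8/3 + 1230.769ms (4/3)
4. 3692.308ms @ 4 + 923.077ms (1)
5. 4615.385ms @ 5 + 923.077ms (1)
6. 5538.462ms @ 6 + 1846.154ms (2)

note 5 onset = 5b = 4615.385ms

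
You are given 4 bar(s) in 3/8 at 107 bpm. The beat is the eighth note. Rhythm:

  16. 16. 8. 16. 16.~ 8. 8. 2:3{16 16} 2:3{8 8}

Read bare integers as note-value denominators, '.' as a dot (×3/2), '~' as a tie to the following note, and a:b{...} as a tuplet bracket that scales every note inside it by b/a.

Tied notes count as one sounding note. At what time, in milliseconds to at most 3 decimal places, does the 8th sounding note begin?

note 8 onset = 33/4b = 4626.168ms

1. 0.0ms @ 0 + 420.561ms (3/4)
2. 420.561ms @ 3/4 + 420.561ms (3/4)
3. 841.121ms @ 3/2 + 841.121ms (3/2)
4. 1682.243ms @ 3 + 420.561ms (3/4)
5. 2102.804ms @ 15/4 + 1261.682ms (9/4)
6. 3364.486ms @ 6 + 841.121ms (3/2)
7. 4205.607ms @ 15/2 + 420.561ms (3/4)
8. 4626.168ms @ 33/4 + 420.561ms (3/4)
9. 5046.729ms @ 9 + 841.121ms (3/2)
10. 5887.85ms @ 21/2 + 841.121ms (3/2)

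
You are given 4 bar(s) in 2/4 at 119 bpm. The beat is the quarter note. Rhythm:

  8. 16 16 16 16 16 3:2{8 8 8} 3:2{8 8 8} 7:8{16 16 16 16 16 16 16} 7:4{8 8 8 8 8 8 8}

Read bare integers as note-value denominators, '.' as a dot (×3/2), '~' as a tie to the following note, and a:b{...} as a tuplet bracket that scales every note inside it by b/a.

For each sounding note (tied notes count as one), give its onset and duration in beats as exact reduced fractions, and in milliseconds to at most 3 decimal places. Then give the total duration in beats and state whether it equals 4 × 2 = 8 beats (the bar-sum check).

1) 0.0ms=0b +378.151ms=3/4b
2) 378.151ms=3/4b +126.05ms=1/4b
3) 504.202ms=1b +126.05ms=1/4b
4) 630.252ms=5/4b +126.05ms=1/4b
5) 756.303ms=3/2b +126.05ms=1/4b
6) 882.353ms=7/4b +126.05ms=1/4b
7) 1008.403ms=2b +168.067ms=1/3b
8) 1176.471ms=7/3b +168.067ms=1/3b
9) 1344.538ms=8/3b +168.067ms=1/3b
10) 1512.605ms=3b +168.067ms=1/3b
11) 1680.672ms=10/3b +168.067ms=1/3b
12) 1848.739ms=11/3b +168.067ms=1/3b
13) 2016.807ms=4b +144.058ms=2/7b
14) 2160.864ms=30/7b +144.058ms=2/7b
15) 2304.922ms=32/7b +144.058ms=2/7b
16) 2448.98ms=34/7b +144.058ms=2/7b
17) 2593.037ms=36/7b +144.058ms=2/7b
18) 2737.095ms=38/7b +144.058ms=2/7b
19) 2881.152ms=40/7b +144.058ms=2/7b
20) 3025.21ms=6b +144.058ms=2/7b
21) 3169.268ms=44/7b +144.058ms=2/7b
22) 3313.325ms=46/7b +144.058ms=2/7b
23) 3457.383ms=48/7b +144.058ms=2/7b
24) 3601.441ms=50/7b +144.058ms=2/7b
25) 3745.498ms=52/7b +144.058ms=2/7b
26) 3889.556ms=54/7b +144.058ms=2/7b
Σ=8b of 8 (119bpm 2/4) — PASS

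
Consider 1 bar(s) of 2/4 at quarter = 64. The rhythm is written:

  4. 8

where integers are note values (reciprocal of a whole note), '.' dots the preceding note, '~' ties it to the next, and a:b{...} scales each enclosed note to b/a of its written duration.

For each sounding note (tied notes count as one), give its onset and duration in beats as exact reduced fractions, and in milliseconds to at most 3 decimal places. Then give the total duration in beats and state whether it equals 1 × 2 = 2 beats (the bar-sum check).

1) 0.0ms=0b +1406.25ms=3/2b
2) 1406.25ms=3/2b +468.75ms=1/2b
Σ=2b of 2 (64bpm 2/4) — PASS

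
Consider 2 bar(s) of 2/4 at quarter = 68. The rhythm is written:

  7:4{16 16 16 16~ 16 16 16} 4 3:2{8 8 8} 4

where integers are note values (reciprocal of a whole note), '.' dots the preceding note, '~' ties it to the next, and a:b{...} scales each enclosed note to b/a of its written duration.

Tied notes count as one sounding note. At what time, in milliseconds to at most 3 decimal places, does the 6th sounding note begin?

1. 0.0ms @ 0 + 126.05ms (1/7)
2. 126.05ms @ 1/7 + 126.05ms (1/7)
3. 252.101ms @ 2/7 + 126.05ms (1/7)
4. 378.151ms @ 3/7 + 252.101ms (2/7)
5. 630.252ms @ 5/7 + 126.05ms (1/7)
6. 756.303ms @ 6/7 + 126.05ms (1/7)
7. 882.353ms @ 1 + 882.353ms (1)
8. 1764.706ms @ 2 + 294.118ms (1/3)
9. 2058.824ms @ 7/3 + 294.118ms (1/3)
10. 2352.941ms @ 8/3 + 294.118ms (1/3)
11. 2647.059ms @ 3 + 882.353ms (1)

note 6 onset = 6/7b = 756.303ms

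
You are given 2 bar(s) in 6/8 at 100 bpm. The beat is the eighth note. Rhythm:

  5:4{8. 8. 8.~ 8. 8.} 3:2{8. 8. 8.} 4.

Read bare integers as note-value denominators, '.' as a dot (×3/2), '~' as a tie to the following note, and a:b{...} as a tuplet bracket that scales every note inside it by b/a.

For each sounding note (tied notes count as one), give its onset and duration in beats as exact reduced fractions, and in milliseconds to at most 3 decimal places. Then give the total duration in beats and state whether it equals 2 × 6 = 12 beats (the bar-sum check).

1) 0.0ms=0b +720.0ms=6/5b
2) 720.0ms=6/5b +720.0ms=6/5b
3) 1440.0ms=12/5b +1440.0ms=12/5b
4) 2880.0ms=24/5b +720.0ms=6/5b
5) 3600.0ms=6b +600.0ms=1b
6) 4200.0ms=7b +600.0ms=1b
7) 4800.0ms=8b +600.0ms=1b
8) 5400.0ms=9b +1800.0ms=3b
Σ=12b of 12 (100bpm 6/8) — PASS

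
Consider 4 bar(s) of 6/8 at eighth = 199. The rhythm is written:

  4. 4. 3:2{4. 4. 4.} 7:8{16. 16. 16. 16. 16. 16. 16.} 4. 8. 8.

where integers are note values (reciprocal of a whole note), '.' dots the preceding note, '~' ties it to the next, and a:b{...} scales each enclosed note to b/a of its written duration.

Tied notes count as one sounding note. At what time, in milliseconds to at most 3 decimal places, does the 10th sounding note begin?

note 10 onset = 108/7b = 4651.831ms

1. 0.0ms @ 0 + 904.523ms (3)
2. 904.523ms @ 3 + 904.523ms (3)
3. 1809.045ms @ 6 + 603.015ms (2)
4. 2412.06ms @ 8 + 603.015ms (2)
5. 3015.075ms @ 10 + 603.015ms (2)
6. 3618.09ms @ 12 + 258.435ms (6/7)
7. 3876.525ms @ 90/7 + 258.435ms (6/7)
8. 4134.961ms @ 96/7 + 258.435ms (6/7)
9. 4393.396ms @ 102/7 + 258.435ms (6/7)
10. 4651.831ms @ 108/7 + 258.435ms (6/7)
11. 4910.266ms @ 114/7 + 258.435ms (6/7)
12. 5168.701ms @ 120/7 + 258.435ms (6/7)
13. 5427.136ms @ 18 + 904.523ms (3)
14. 6331.658ms @ 21 + 452.261ms (3/2)
15. 6783.92ms @ 45/2 + 452.261ms (3/2)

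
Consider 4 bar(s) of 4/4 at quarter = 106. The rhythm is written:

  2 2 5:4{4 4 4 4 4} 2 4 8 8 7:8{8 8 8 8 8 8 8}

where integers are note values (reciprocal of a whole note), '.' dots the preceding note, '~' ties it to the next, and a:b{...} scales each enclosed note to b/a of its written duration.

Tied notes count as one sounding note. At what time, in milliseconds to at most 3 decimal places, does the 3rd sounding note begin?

1. 0.0ms @ 0 + 1132.075ms (2)
2. 1132.075ms @ 2 + 1132.075ms (2)
3. 2264.151ms @ 4 + 452.83ms (4/5)
4. 2716.981ms @ 24/5 + 452.83ms (4/5)
5. 3169.811ms @ 28/5 + 452.83ms (4/5)
6. 3622.642ms @ 32/5 + 452.83ms (4/5)
7. 4075.472ms @ 36/5 + 452.83ms (4/5)
8. 4528.302ms @ 8 + 1132.075ms (2)
9. 5660.377ms @ 10 + 566.038ms (1)
10. 6226.415ms @ 11 + 283.019ms (1/2)
11. 6509.434ms @ 23/2 + 283.019ms (1/2)
12. 6792.453ms @ 12 + 323.45ms (4/7)
13. 7115.903ms @ 88/7 + 323.45ms (4/7)
14. 7439.353ms @ 92/7 + 323.45ms (4/7)
15. 7762.803ms @ 96/7 + 323.45ms (4/7)
16. 8086.253ms @ 100/7 + 323.45ms (4/7)
17. 8409.704ms @ 104/7 + 323.45ms (4/7)
18. 8733.154ms @ 108/7 + 323.45ms (4/7)

note 3 onset = 4b = 2264.151ms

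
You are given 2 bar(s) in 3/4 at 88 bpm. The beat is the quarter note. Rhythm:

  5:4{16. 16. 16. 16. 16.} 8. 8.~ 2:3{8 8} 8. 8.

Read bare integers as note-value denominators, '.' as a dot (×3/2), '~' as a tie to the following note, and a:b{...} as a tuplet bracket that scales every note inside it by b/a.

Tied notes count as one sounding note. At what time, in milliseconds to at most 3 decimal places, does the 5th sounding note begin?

1. 0.0ms @ 0 + 204.545ms (3/10)
2. 204.545ms @ 3/10 + 204.545ms (3/10)
3. 409.091ms @ 3/5 + 204.545ms (3/10)
4. 613.636ms @ 9/10 + 204.545ms (3/10)
5. 818.182ms @ 6/5 + 204.545ms (3/10)
6. 1022.727ms @ 3/2 + 511.364ms (3/4)
7. 1534.091ms @ 9/4 + 1022.727ms (3/2)
8. 2556.818ms @ 15/4 + 511.364ms (3/4)
9. 3068.182ms @ 9/2 + 511.364ms (3/4)
10. 3579.545ms @ 21/4 + 511.364ms (3/4)

note 5 onset = 6/5b = 818.182ms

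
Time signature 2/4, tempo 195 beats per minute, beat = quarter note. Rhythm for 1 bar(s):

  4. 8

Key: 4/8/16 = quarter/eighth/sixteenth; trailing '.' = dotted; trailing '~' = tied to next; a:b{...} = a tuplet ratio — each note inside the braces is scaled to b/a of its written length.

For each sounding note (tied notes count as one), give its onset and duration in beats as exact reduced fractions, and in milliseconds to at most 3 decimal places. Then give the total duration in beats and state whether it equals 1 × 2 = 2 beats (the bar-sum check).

1) 0.0ms=0b +461.538ms=3/2b
2) 461.538ms=3/2b +153.846ms=1/2b
Σ=2b of 2 (195bpm 2/4) — PASS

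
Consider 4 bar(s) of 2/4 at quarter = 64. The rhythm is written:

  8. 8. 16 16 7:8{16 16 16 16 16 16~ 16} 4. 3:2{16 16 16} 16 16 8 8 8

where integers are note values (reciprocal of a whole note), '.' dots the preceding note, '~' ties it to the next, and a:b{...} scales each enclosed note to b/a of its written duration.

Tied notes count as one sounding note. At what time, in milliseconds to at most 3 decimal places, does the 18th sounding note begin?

1. 0.0ms @ 0 + 703.125ms (3/4)
2. 703.125ms @ 3/4 + 703.125ms (3/4)
3. 1406.25ms @ 3/2 + 234.375ms (1/4)
4. 1640.625ms @ 7/4 + 234.375ms (1/4)
5. 1875.0ms @ 2 + 267.857ms (2/7)
6. 2142.857ms @ 16/7 + 267.857ms (2/7)
7. 2410.714ms @ 18/7 + 267.857ms (2/7)
8. 2678.571ms @ 20/7 + 267.857ms (2/7)
9. 2946.429ms @ 22/7 + 267.857ms (2/7)
10. 3214.286ms @ 24/7 + 535.714ms (4/7)
11. 3750.0ms @ 4 + 1406.25ms (3/2)
12. 5156.25ms @ 11/2 + 156.25ms (1/6)
13. 5312.5ms @ 17/3 + 156.25ms (1/6)
14. 5468.75ms @ 35/6 + 156.25ms (1/6)
15. 5625.0ms @ 6 + 234.375ms (1/4)
16. 5859.375ms @ 25/4 + 234.375ms (1/4)
17. 6093.75ms @ 13/2 + 468.75ms (1/2)
18. 6562.5ms @ 7 + 468.75ms (1/2)
19. 7031.25ms @ 15/2 + 468.75ms (1/2)

note 18 onset = 7b = 6562.5ms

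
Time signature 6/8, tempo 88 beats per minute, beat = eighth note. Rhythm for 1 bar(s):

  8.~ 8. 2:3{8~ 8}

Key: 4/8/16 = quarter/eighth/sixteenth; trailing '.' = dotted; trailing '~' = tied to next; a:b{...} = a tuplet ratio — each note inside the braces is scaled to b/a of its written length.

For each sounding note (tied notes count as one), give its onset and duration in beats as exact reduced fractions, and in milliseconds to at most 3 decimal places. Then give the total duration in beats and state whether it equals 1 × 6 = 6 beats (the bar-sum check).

1) 0.0ms=0b +2045.455ms=3b
2) 2045.455ms=3b +2045.455ms=3b
Σ=6b of 6 (88bpm 6/8) — PASS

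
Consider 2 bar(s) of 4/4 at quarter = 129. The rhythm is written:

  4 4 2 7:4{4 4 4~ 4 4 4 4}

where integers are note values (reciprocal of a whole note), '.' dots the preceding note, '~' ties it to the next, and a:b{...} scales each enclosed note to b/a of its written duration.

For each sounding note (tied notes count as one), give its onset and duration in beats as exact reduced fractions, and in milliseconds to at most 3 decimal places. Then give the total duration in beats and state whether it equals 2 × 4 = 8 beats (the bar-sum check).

1) 0.0ms=0b +465.116ms=1b
2) 465.116ms=1b +465.116ms=1b
3) 930.233ms=2b +930.233ms=2b
4) 1860.465ms=4b +265.781ms=4/7b
5) 2126.246ms=32/7b +265.781ms=4/7b
6) 2392.027ms=36/7b +531.561ms=8/7b
7) 2923.588ms=44/7b +265.781ms=4/7b
8) 3189.369ms=48/7b +265.781ms=4/7b
9) 3455.15ms=52/7b +265.781ms=4/7b
Σ=8b of 8 (129bpm 4/4) — PASS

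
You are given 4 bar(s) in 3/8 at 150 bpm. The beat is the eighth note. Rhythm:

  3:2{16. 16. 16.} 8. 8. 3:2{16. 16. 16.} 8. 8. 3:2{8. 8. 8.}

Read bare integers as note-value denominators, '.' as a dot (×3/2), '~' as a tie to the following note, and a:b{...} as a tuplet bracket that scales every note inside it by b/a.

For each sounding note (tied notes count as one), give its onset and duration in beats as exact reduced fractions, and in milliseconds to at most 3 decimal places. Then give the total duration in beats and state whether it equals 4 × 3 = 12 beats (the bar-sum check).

1) 0.0ms=0b +200.0ms=1/2b
2) 200.0ms=1/2b +200.0ms=1/2b
3) 400.0ms=1b +200.0ms=1/2b
4) 600.0ms=3/2b +600.0ms=3/2b
5) 1200.0ms=3b +600.0ms=3/2b
6) 1800.0ms=9/2b +200.0ms=1/2b
7) 2000.0ms=5b +200.0ms=1/2b
8) 2200.0ms=11/2b +200.0ms=1/2b
9) 2400.0ms=6b +600.0ms=3/2b
10) 3000.0ms=15/2b +600.0ms=3/2b
11) 3600.0ms=9b +400.0ms=1b
12) 4000.0ms=10b +400.0ms=1b
13) 4400.0ms=11b +400.0ms=1b
Σ=12b of 12 (150bpm 3/8) — PASS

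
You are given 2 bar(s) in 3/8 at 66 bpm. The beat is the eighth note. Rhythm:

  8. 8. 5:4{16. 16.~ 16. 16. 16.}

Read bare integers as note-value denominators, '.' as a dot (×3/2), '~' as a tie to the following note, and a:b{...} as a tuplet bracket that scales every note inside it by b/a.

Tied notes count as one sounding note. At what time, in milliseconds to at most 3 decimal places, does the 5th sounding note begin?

1. 0.0ms @ 0 + 1363.636ms (3/2)
2. 1363.636ms @ 3/2 + 1363.636ms (3/2)
3. 2727.273ms @ 3 + 545.455ms (3/5)
4. 3272.727ms @ 18/5 + 1090.909ms (6/5)
5. 4363.636ms @ 24/5 + 545.455ms (3/5)
6. 4909.091ms @ 27/5 + 545.455ms (3/5)

note 5 onset = 24/5b = 4363.636ms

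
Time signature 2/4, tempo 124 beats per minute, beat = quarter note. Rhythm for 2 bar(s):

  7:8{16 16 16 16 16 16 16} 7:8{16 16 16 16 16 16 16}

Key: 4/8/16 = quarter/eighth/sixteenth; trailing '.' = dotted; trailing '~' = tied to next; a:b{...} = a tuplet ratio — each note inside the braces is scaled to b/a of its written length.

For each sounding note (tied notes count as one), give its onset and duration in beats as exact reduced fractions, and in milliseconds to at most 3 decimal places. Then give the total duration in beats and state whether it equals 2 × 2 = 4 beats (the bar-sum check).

1) 0.0ms=0b +138.249ms=2/7b
2) 138.249ms=2/7b +138.249ms=2/7b
3) 276.498ms=4/7b +138.249ms=2/7b
4) 414.747ms=6/7b +138.249ms=2/7b
5) 552.995ms=8/7b +138.249ms=2/7b
6) 691.244ms=10/7b +138.249ms=2/7b
7) 829.493ms=12/7b +138.249ms=2/7b
8) 967.742ms=2b +138.249ms=2/7b
9) 1105.991ms=16/7b +138.249ms=2/7b
10) 1244.24ms=18/7b +138.249ms=2/7b
11) 1382.488ms=20/7b +138.249ms=2/7b
12) 1520.737ms=22/7b +138.249ms=2/7b
13) 1658.986ms=24/7b +138.249ms=2/7b
14) 1797.235ms=26/7b +138.249ms=2/7b
Σ=4b of 4 (124bpm 2/4) — PASS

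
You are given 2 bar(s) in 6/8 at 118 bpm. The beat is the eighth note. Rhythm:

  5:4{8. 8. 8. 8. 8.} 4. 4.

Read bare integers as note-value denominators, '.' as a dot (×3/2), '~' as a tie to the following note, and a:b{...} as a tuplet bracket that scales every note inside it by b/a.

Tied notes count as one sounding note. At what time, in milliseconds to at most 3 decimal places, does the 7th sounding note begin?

1. 0.0ms @ 0 + 610.169ms (6/5)
2. 610.169ms @ 6/5 + 610.169ms (6/5)
3. 1220.339ms @ 12/5 + 610.169ms (6/5)
4. 1830.508ms @ 18/5 + 610.169ms (6/5)
5. 2440.678ms @ 24/5 + 610.169ms (6/5)
6. 3050.847ms @ 6 + 1525.424ms (3)
7. 4576.271ms @ 9 + 1525.424ms (3)

note 7 onset = 9b = 4576.271ms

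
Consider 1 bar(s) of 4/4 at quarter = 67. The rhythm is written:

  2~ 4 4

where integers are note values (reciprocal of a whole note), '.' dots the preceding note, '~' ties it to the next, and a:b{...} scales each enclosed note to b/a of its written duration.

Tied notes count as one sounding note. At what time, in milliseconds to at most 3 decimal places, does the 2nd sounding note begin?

note 2 onset = 3b = 2686.567ms

1. 0.0ms @ 0 + 2686.567ms (3)
2. 2686.567ms @ 3 + 895.522ms (1)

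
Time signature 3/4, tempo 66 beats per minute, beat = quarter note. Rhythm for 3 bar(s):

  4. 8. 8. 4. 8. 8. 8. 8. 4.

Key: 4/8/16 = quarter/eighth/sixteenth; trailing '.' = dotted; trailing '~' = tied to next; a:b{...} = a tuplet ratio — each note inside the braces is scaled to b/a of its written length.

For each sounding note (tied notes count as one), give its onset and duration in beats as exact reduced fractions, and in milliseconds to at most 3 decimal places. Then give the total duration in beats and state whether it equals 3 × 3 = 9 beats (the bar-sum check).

1) 0.0ms=0b +1363.636ms=3/2b
2) 1363.636ms=3/2b +681.818ms=3/4b
3) 2045.455ms=9/4b +681.818ms=3/4b
4) 2727.273ms=3b +1363.636ms=3/2b
5) 4090.909ms=9/2b +681.818ms=3/4b
6) 4772.727ms=21/4b +681.818ms=3/4b
7) 5454.545ms=6b +681.818ms=3/4b
8) 6136.364ms=27/4b +681.818ms=3/4b
9) 6818.182ms=15/2b +1363.636ms=3/2b
Σ=9b of 9 (66bpm 3/4) — PASS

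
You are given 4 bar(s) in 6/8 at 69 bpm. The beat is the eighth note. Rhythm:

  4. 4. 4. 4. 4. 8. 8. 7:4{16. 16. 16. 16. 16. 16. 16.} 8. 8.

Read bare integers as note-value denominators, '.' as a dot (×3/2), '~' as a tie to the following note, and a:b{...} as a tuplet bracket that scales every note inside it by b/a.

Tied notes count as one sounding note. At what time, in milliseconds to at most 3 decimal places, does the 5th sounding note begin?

note 5 onset = 12b = 10434.783ms

1. 0.0ms @ 0 + 2608.696ms (3)
2. 2608.696ms @ 3 + 2608.696ms (3)
3. 5217.391ms @ 6 + 2608.696ms (3)
4. 7826.087ms @ 9 + 2608.696ms (3)
5. 10434.783ms @ 12 + 2608.696ms (3)
6. 13043.478ms @ 15 + 1304.348ms (3/2)
7. 14347.826ms @ 33/2 + 1304.348ms (3/2)
8. 15652.174ms @ 18 + 372.671ms (3/7)
9. 16024.845ms @ 129/7 + 372.671ms (3/7)
10. 16397.516ms @ 132/7 + 372.671ms (3/7)
11. 16770.186ms @ 135/7 + 372.671ms (3/7)
12. 17142.857ms @ 138/7 + 372.671ms (3/7)
13. 17515.528ms @ 141/7 + 372.671ms (3/7)
14. 17888.199ms @ 144/7 + 372.671ms (3/7)
15. 18260.87ms @ 21 + 1304.348ms (3/2)
16. 19565.217ms @ 45/2 + 1304.348ms (3/2)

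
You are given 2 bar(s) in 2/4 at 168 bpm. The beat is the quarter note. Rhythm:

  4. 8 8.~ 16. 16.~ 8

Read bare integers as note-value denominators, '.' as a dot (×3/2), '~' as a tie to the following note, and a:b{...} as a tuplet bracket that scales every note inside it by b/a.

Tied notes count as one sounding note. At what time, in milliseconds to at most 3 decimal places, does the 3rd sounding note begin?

1. 0.0ms @ 0 + 535.714ms (3/2)
2. 535.714ms @ 3/2 + 178.571ms (1/2)
3. 714.286ms @ 2 + 401.786ms (9/8)
4. 1116.071ms @ 25/8 + 312.5ms (7/8)

note 3 onset = 2b = 714.286ms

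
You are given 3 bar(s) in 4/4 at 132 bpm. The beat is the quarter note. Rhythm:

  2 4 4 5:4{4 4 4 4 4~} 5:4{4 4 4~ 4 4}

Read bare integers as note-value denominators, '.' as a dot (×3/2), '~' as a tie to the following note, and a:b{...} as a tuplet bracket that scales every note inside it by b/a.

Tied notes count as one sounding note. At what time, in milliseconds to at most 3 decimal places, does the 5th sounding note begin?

1. 0.0ms @ 0 + 909.091ms (2)
2. 909.091ms @ 2 + 454.545ms (1)
3. 1363.636ms @ 3 + 454.545ms (1)
4. 1818.182ms @ 4 + 363.636ms (4/5)
5. 2181.818ms @ 24/5 + 363.636ms (4/5)
6. 2545.455ms @ 28/5 + 363.636ms (4/5)
7. 2909.091ms @ 32/5 + 363.636ms (4/5)
8. 3272.727ms @ 36/5 + 727.273ms (8/5)
9. 4000.0ms @ 44/5 + 363.636ms (4/5)
10. 4363.636ms @ 48/5 + 727.273ms (8/5)
11. 5090.909ms @ 56/5 + 363.636ms (4/5)

note 5 onset = 24/5b = 2181.818ms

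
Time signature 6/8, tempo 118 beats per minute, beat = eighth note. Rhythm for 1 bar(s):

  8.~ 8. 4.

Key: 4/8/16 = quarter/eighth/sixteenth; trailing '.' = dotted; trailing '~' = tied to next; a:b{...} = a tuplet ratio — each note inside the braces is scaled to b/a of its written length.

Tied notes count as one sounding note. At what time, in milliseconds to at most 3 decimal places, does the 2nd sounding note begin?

1. 0.0ms @ 0 + 1525.424ms (3)
2. 1525.424ms @ 3 + 1525.424ms (3)

note 2 onset = 3b = 1525.424ms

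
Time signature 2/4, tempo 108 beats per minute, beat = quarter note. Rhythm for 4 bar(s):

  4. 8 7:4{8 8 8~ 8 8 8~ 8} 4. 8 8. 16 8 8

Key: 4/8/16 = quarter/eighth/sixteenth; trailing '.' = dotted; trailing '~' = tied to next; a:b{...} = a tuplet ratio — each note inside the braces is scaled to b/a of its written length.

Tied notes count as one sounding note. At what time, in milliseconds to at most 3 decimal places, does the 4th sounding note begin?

1. 0.0ms @ 0 + 833.333ms (3/2)
2. 833.333ms @ 3/2 + 277.778ms (1/2)
3. 1111.111ms @ 2 + 158.73ms (2/7)
4. 1269.841ms @ 16/7 + 158.73ms (2/7)
5. 1428.571ms @ 18/7 + 317.46ms (4/7)
6. 1746.032ms @ 22/7 + 158.73ms (2/7)
7. 1904.762ms @ 24/7 + 317.46ms (4/7)
8. 2222.222ms @ 4 + 833.333ms (3/2)
9. 3055.556ms @ 11/2 + 277.778ms (1/2)
10. 3333.333ms @ 6 + 416.667ms (3/4)
11. 3750.0ms @ 27/4 + 138.889ms (1/4)
12. 3888.889ms @ 7 + 277.778ms (1/2)
13. 4166.667ms @ 15/2 + 277.778ms (1/2)

note 4 onset = 16/7b = 1269.841ms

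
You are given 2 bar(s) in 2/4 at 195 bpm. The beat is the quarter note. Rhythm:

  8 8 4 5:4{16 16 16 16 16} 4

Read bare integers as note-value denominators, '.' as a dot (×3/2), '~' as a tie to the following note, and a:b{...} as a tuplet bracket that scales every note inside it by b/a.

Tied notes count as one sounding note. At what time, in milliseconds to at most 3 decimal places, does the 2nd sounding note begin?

note 2 onset = 1/2b = 153.846ms

1. 0.0ms @ 0 + 153.846ms (1/2)
2. 153.846ms @ 1/2 + 153.846ms (1/2)
3. 307.692ms @ 1 + 307.692ms (1)
4. 615.385ms @ 2 + 61.538ms (1/5)
5. 676.923ms @ 11/5 + 61.538ms (1/5)
6. 738.462ms @ 12/5 + 61.538ms (1/5)
7. 800.0ms @ 13/5 + 61.538ms (1/5)
8. 861.538ms @ 14/5 + 61.538ms (1/5)
9. 923.077ms @ 3 + 307.692ms (1)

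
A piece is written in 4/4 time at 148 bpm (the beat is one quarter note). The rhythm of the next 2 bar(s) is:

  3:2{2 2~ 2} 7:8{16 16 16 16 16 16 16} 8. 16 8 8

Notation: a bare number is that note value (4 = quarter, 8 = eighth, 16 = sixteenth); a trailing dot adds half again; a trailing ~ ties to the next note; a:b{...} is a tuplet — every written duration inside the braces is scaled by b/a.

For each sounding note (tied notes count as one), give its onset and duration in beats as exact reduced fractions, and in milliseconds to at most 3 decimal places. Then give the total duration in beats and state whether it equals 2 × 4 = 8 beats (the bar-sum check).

1) 0.0ms=0b +540.541ms=4/3b
2) 540.541ms=4/3b +1081.081ms=8/3b
3) 1621.622ms=4b +115.83ms=2/7b
4) 1737.452ms=30/7b +115.83ms=2/7b
5) 1853.282ms=32/7b +115.83ms=2/7b
6) 1969.112ms=34/7b +115.83ms=2/7b
7) 2084.942ms=36/7b +115.83ms=2/7b
8) 2200.772ms=38/7b +115.83ms=2/7b
9) 2316.602ms=40/7b +115.83ms=2/7b
10) 2432.432ms=6b +304.054ms=3/4b
11) 2736.486ms=27/4b +101.351ms=1/4b
12) 2837.838ms=7b +202.703ms=1/2b
13) 3040.541ms=15/2b +202.703ms=1/2b
Σ=8b of 8 (148bpm 4/4) — PASS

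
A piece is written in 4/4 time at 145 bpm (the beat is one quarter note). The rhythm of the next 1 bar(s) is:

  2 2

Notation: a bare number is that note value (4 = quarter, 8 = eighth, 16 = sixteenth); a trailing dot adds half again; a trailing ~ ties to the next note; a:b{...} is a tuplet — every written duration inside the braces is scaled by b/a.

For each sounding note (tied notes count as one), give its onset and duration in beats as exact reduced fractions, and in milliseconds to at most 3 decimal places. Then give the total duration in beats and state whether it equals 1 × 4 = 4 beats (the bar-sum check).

1) 0.0ms=0b +827.586ms=2b
2) 827.586ms=2b +827.586ms=2b
Σ=4b of 4 (145bpm 4/4) — PASS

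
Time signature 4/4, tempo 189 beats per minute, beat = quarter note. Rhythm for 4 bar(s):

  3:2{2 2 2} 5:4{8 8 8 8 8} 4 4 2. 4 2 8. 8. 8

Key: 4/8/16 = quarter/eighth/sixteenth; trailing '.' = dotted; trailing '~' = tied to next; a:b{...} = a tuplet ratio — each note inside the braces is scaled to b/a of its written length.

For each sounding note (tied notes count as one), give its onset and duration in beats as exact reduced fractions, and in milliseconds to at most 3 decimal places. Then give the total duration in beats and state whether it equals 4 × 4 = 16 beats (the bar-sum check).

1) 0.0ms=0b +423.28ms=4/3b
2) 423.28ms=4/3b +423.28ms=4/3b
3) 846.561ms=8/3b +423.28ms=4/3b
4) 1269.841ms=4b +126.984ms=2/5b
5) 1396.825ms=22/5b +126.984ms=2/5b
6) 1523.81ms=24/5b +126.984ms=2/5b
7) 1650.794ms=26/5b +126.984ms=2/5b
8) 1777.778ms=28/5b +126.984ms=2/5b
9) 1904.762ms=6b +317.46ms=1b
10) 2222.222ms=7b +317.46ms=1b
11) 2539.683ms=8b +952.381ms=3b
12) 3492.063ms=11b +317.46ms=1b
13) 3809.524ms=12b +634.921ms=2b
14) 4444.444ms=14b +238.095ms=3/4b
15) 4682.54ms=59/4b +238.095ms=3/4b
16) 4920.635ms=31/2b +158.73ms=1/2b
Σ=16b of 16 (189bpm 4/4) — PASS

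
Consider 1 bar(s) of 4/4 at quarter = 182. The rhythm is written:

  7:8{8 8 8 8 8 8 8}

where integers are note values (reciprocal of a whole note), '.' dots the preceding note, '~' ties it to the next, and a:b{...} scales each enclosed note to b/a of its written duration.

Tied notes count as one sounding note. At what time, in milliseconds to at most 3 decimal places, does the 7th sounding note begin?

1. 0.0ms @ 0 + 188.383ms (4/7)
2. 188.383ms @ 4/7 + 188.383ms (4/7)
3. 376.766ms @ 8/7 + 188.383ms (4/7)
4. 565.149ms @ 12/7 + 188.383ms (4/7)
5. 753.532ms @ 16/7 + 188.383ms (4/7)
6. 941.915ms @ 20/7 + 188.383ms (4/7)
7. 1130.298ms @ 24/7 + 188.383ms (4/7)

note 7 onset = 24/7b = 1130.298ms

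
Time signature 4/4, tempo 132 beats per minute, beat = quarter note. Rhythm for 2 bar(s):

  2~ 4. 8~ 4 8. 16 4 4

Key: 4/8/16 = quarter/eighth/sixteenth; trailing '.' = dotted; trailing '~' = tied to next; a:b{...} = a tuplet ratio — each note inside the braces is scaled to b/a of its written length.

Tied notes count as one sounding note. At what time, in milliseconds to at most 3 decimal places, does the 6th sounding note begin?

note 6 onset = 7b = 3181.818ms

1. 0.0ms @ 0 + 1590.909ms (7/2)
2. 1590.909ms @ 7/2 + 681.818ms (3/2)
3. 2272.727ms @ 5 + 340.909ms (3/4)
4. 2613.636ms @ 23/4 + 113.636ms (1/4)
5. 2727.273ms @ 6 + 454.545ms (1)
6. 3181.818ms @ 7 + 454.545ms (1)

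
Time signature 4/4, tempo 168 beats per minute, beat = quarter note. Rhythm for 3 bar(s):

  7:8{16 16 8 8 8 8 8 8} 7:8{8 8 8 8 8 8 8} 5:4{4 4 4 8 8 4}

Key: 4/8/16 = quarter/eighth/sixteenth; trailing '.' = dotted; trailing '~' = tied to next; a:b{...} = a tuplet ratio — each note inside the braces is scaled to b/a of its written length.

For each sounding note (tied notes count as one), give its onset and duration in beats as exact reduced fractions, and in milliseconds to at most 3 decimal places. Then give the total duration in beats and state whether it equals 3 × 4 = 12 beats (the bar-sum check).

1) 0.0ms=0b +102.041ms=2/7b
2) 102.041ms=2/7b +102.041ms=2/7b
3) 204.082ms=4/7b +204.082ms=4/7b
4) 408.163ms=8/7b +204.082ms=4/7b
5) 612.245ms=12/7b +204.082ms=4/7b
6) 816.327ms=16/7b +204.082ms=4/7b
7) 1020.408ms=20/7b +204.082ms=4/7b
8) 1224.49ms=24/7b +204.082ms=4/7b
9) 1428.571ms=4b +204.082ms=4/7b
10) 1632.653ms=32/7b +204.082ms=4/7b
11) 1836.735ms=36/7b +204.082ms=4/7b
12) 2040.816ms=40/7b +204.082ms=4/7b
13) 2244.898ms=44/7b +204.082ms=4/7b
14) 2448.98ms=48/7b +204.082ms=4/7b
15) 2653.061ms=52/7b +204.082ms=4/7b
16) 2857.143ms=8b +285.714ms=4/5b
17) 3142.857ms=44/5b +285.714ms=4/5b
18) 3428.571ms=48/5b +285.714ms=4/5b
19) 3714.286ms=52/5b +142.857ms=2/5b
20) 3857.143ms=54/5b +142.857ms=2/5b
21) 4000.0ms=56/5b +285.714ms=4/5b
Σ=12b of 12 (168bpm 4/4) — PASS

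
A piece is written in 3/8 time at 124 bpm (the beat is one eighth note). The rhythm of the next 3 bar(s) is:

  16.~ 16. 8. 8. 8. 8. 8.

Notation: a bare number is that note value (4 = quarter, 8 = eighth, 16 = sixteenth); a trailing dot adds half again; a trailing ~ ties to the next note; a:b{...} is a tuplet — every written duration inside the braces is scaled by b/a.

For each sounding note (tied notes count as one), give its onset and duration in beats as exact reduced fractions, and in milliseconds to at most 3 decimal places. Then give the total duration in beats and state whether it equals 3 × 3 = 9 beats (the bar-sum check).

1) 0.0ms=0b +725.806ms=3/2b
2) 725.806ms=3/2b +725.806ms=3/2b
3) 1451.613ms=3b +725.806ms=3/2b
4) 2177.419ms=9/2b +725.806ms=3/2b
5) 2903.226ms=6b +725.806ms=3/2b
6) 3629.032ms=15/2b +725.806ms=3/2b
Σ=9b of 9 (124bpm 3/8) — PASS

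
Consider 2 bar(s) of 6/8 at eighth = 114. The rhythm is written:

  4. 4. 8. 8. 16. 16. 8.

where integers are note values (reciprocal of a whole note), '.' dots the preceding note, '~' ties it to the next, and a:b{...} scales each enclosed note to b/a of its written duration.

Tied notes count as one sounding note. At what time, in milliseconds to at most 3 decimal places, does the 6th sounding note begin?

note 6 onset = 39/4b = 5131.579ms

1. 0.0ms @ 0 + 1578.947ms (3)
2. 1578.947ms @ 3 + 1578.947ms (3)
3. 3157.895ms @ 6 + 789.474ms (3/2)
4. 3947.368ms @ 15/2 + 789.474ms (3/2)
5. 4736.842ms @ 9 + 394.737ms (3/4)
6. 5131.579ms @ 39/4 + 394.737ms (3/4)
7. 5526.316ms @ 21/2 + 789.474ms (3/2)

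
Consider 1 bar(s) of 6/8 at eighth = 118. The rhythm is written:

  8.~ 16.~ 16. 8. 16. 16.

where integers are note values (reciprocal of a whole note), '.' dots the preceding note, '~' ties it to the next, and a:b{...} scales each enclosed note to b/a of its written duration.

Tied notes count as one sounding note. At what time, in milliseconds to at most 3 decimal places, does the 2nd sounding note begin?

note 2 onset = 3b = 1525.424ms

1. 0.0ms @ 0 + 1525.424ms (3)
2. 1525.424ms @ 3 + 762.712ms (3/2)
3. 2288.136ms @ 9/2 + 381.356ms (3/4)
4. 2669.492ms @ 21/4 + 381.356ms (3/4)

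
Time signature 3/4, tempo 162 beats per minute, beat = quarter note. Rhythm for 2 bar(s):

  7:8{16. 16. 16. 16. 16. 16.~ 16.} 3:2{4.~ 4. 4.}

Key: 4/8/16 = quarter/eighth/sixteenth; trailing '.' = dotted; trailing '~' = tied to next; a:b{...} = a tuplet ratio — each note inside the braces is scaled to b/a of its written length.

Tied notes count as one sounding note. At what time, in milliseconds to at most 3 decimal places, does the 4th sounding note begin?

note 4 onset = 9/7b = 476.19ms

1. 0.0ms @ 0 + 158.73ms (3/7)
2. 158.73ms @ 3/7 + 158.73ms (3/7)
3. 317.46ms @ 6/7 + 158.73ms (3/7)
4. 476.19ms @ 9/7 + 158.73ms (3/7)
5. 634.921ms @ 12/7 + 158.73ms (3/7)
6. 793.651ms @ 15/7 + 317.46ms (6/7)
7. 1111.111ms @ 3 + 740.741ms (2)
8. 1851.852ms @ 5 + 370.37ms (1)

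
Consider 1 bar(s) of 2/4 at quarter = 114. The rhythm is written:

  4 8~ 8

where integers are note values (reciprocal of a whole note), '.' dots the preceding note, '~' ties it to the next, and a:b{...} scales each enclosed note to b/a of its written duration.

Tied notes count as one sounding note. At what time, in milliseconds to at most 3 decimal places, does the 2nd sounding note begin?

note 2 onset = 1b = 526.316ms

1. 0.0ms @ 0 + 526.316ms (1)
2. 526.316ms @ 1 + 526.316ms (1)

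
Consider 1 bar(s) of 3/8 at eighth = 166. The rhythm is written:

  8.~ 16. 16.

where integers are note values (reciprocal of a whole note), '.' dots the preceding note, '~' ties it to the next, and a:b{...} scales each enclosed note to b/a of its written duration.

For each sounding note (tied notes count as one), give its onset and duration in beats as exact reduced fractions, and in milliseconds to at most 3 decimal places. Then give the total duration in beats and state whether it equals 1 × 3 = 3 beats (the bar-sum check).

1) 0.0ms=0b +813.253ms=9/4b
2) 813.253ms=9/4b +271.084ms=3/4b
Σ=3b of 3 (166bpm 3/8) — PASS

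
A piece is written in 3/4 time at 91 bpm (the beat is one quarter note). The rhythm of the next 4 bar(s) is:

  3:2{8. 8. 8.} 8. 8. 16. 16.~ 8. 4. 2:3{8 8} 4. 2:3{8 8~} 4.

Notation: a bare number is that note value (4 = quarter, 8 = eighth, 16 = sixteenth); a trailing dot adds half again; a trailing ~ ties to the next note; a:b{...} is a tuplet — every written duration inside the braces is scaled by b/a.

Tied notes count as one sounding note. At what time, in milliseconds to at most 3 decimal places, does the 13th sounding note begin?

note 13 onset = 39/4b = 6428.571ms

1. 0.0ms @ 0 + 329.67ms (1/2)
2. 329.67ms @ 1/2 + 329.67ms (1/2)
3. 659.341ms @ 1 + 329.67ms (1/2)
4. 989.011ms @ 3/2 + 494.505ms (3/4)
5. 1483.516ms @ 9/4 + 494.505ms (3/4)
6. 1978.022ms @ 3 + 247.253ms (3/8)
7. 2225.275ms @ 27/8 + 741.758ms (9/8)
8. 2967.033ms @ 9/2 + 989.011ms (3/2)
9. 3956.044ms @ 6 + 494.505ms (3/4)
10. 4450.549ms @ 27/4 + 494.505ms (3/4)
11. 4945.055ms @ 15/2 + 989.011ms (3/2)
12. 5934.066ms @ 9 + 494.505ms (3/4)
13. 6428.571ms @ 39/4 + 1483.516ms (9/4)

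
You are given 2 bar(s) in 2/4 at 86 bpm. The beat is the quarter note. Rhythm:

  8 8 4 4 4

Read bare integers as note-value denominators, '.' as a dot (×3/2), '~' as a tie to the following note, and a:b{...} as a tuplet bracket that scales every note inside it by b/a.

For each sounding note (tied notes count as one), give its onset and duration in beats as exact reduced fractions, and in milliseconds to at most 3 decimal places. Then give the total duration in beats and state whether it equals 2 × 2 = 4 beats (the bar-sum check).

1) 0.0ms=0b +348.837ms=1/2b
2) 348.837ms=1/2b +348.837ms=1/2b
3) 697.674ms=1b +697.674ms=1b
4) 1395.349ms=2b +697.674ms=1b
5) 2093.023ms=3b +697.674ms=1b
Σ=4b of 4 (86bpm 2/4) — PASS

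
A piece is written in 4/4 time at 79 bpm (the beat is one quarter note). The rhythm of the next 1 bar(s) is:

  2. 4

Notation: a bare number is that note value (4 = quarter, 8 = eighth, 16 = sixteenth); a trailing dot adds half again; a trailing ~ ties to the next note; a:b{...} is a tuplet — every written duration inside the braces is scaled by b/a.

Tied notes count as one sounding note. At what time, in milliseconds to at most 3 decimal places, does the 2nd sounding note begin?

note 2 onset = 3b = 2278.481ms

1. 0.0ms @ 0 + 2278.481ms (3)
2. 2278.481ms @ 3 + 759.494ms (1)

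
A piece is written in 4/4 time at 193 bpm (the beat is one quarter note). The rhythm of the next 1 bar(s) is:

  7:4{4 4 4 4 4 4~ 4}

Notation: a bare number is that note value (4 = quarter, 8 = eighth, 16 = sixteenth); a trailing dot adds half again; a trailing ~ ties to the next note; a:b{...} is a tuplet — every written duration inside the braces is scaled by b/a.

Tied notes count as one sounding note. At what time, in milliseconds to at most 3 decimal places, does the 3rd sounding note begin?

1. 0.0ms @ 0 + 177.646ms (4/7)
2. 177.646ms @ 4/7 + 177.646ms (4/7)
3. 355.292ms @ 8/7 + 177.646ms (4/7)
4. 532.939ms @ 12/7 + 177.646ms (4/7)
5. 710.585ms @ 16/7 + 177.646ms (4/7)
6. 888.231ms @ 20/7 + 355.292ms (8/7)

note 3 onset = 8/7b = 355.292ms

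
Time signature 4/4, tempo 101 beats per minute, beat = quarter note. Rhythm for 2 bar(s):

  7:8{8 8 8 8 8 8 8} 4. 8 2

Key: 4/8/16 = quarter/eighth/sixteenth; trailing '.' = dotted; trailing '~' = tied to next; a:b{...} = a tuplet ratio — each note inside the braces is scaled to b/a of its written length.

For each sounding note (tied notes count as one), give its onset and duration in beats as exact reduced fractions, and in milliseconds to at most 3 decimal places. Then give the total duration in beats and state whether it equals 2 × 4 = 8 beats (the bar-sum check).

1) 0.0ms=0b +339.463ms=4/7b
2) 339.463ms=4/7b +339.463ms=4/7b
3) 678.925ms=8/7b +339.463ms=4/7b
4) 1018.388ms=12/7b +339.463ms=4/7b
5) 1357.85ms=16/7b +339.463ms=4/7b
6) 1697.313ms=20/7b +339.463ms=4/7b
7) 2036.775ms=24/7b +339.463ms=4/7b
8) 2376.238ms=4b +891.089ms=3/2b
9) 3267.327ms=11/2b +297.03ms=1/2b
10) 3564.356ms=6b +1188.119ms=2b
Σ=8b of 8 (101bpm 4/4) — PASS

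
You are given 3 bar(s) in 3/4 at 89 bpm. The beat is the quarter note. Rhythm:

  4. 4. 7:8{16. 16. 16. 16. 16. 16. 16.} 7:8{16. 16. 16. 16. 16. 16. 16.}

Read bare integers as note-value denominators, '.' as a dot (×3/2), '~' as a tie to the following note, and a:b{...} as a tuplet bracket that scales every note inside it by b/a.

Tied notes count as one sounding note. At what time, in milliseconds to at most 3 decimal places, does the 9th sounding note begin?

note 9 onset = 39/7b = 3756.019ms

1. 0.0ms @ 0 + 1011.236ms (3/2)
2. 1011.236ms @ 3/2 + 1011.236ms (3/2)
3. 2022.472ms @ 3 + 288.925ms (3/7)
4. 2311.396ms @ 24/7 + 288.925ms (3/7)
5. 2600.321ms @ 27/7 + 288.925ms (3/7)
6. 2889.246ms @ 30/7 + 288.925ms (3/7)
7. 3178.17ms @ 33/7 + 288.925ms (3/7)
8. 3467.095ms @ 36/7 + 288.925ms (3/7)
9. 3756.019ms @ 39/7 + 288.925ms (3/7)
10. 4044.944ms @ 6 + 288.925ms (3/7)
11. 4333.868ms @ 45/7 + 288.925ms (3/7)
12. 4622.793ms @ 48/7 + 288.925ms (3/7)
13. 4911.717ms @ 51/7 + 288.925ms (3/7)
14. 5200.642ms @ 54/7 + 288.925ms (3/7)
15. 5489.567ms @ 57/7 + 288.925ms (3/7)
16. 5778.491ms @ 60/7 + 288.925ms (3/7)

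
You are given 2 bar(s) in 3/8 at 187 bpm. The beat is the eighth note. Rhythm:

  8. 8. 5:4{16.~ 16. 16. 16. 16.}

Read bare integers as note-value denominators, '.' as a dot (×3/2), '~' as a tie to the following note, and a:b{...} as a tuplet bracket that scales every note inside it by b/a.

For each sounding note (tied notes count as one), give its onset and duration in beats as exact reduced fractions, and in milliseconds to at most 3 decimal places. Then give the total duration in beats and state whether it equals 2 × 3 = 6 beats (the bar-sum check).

1) 0.0ms=0b +481.283ms=3/2b
2) 481.283ms=3/2b +481.283ms=3/2b
3) 962.567ms=3b +385.027ms=6/5b
4) 1347.594ms=21/5b +192.513ms=3/5b
5) 1540.107ms=24/5b +192.513ms=3/5b
6) 1732.62ms=27/5b +192.513ms=3/5b
Σ=6b of 6 (187bpm 3/8) — PASS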